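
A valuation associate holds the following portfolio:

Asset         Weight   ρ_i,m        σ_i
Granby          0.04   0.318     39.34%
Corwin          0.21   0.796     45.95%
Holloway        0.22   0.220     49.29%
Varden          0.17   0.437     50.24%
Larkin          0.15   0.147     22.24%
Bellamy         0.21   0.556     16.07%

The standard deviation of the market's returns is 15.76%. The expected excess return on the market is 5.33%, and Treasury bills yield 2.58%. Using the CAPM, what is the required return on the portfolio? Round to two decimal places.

β_Granby = 0.318 × 39.34% / 15.76% = 0.7938
β_Corwin = 0.796 × 45.95% / 15.76% = 2.3208
β_Holloway = 0.220 × 49.29% / 15.76% = 0.6881
β_Varden = 0.437 × 50.24% / 15.76% = 1.3931
β_Larkin = 0.147 × 22.24% / 15.76% = 0.2074
β_Bellamy = 0.556 × 16.07% / 15.76% = 0.5669
β_P = Σ w_i β_i = 0.04×0.7938 + 0.21×2.3208 + 0.22×0.6881 + 0.17×1.3931 + 0.15×0.2074 + 0.21×0.5669 = 1.0575
E(R_P) = R_f + β_P × MRP = 2.58% + 1.0575 × 5.33% = 8.22%

8.22%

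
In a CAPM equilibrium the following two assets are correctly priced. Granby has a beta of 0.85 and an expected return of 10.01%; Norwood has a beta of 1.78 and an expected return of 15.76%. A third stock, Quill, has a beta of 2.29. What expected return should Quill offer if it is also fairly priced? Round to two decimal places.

18.91%

MRP (SML slope) = (15.76% − 10.01%) / (1.78 − 0.85) = 5.75% / 0.93 = 6.1828%
R_f (intercept) = 10.01% − 0.85 × 6.1828% = 4.7546%
E(R_Quill) = R_f + β × MRP = 4.7546% + 2.29 × 6.1828% = 18.91%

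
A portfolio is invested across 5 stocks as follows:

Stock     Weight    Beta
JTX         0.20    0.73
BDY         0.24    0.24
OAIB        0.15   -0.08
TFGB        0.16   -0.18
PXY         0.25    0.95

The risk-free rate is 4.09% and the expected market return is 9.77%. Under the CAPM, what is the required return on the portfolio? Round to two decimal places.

6.36%

β_P = Σ w_i β_i = 0.20×0.73 + 0.24×0.24 + 0.15×-0.08 + 0.16×-0.18 + 0.25×0.95 = 0.4003
MRP = 9.77% − 4.09% = 5.68%
E(R_P) = R_f + β_P × MRP = 4.09% + 0.4003 × 5.68% = 6.36%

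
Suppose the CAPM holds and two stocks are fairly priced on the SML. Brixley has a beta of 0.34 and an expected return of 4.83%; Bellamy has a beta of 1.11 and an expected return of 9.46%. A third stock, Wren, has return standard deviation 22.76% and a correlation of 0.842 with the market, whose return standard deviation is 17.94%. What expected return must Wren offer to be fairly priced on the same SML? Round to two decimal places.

MRP = (9.46% − 4.83%) / (1.11 − 0.34) = 6.0130%
R_f = 4.83% − 0.34 × 6.0130% = 2.7856%
β_Wren = ρ·σ_i/σ_m = 0.842 × 22.76 / 17.94 = 1.0682
E(R_Wren) = R_f + β × MRP = 2.7856% + 1.0682 × 6.0130% = 9.21%

9.21%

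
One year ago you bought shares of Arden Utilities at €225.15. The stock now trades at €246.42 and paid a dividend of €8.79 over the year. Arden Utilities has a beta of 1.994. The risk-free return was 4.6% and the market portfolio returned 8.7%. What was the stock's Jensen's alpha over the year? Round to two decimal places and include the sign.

+0.58%

Realised HPR = (P1 + D1 − P0) / P0 = (246.42 + 8.79 − 225.15) / 225.15 = 30.06 / 225.15 = 13.3511%
MRP = 8.7% − 4.6% = 4.10%
CAPM required = R_f + β·MRP = 4.6% + 1.994 × 4.1% = 12.7754%
α = realised − required = 13.3511% − 12.7754% = +0.58%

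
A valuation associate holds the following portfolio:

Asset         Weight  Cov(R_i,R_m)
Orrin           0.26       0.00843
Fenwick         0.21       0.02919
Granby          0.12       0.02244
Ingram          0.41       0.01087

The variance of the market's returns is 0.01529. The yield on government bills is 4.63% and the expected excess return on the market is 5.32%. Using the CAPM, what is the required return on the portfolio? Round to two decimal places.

β_Orrin = 0.00843 / 0.01529 = 0.5513
β_Fenwick = 0.02919 / 0.01529 = 1.9091
β_Granby = 0.02244 / 0.01529 = 1.4676
β_Ingram = 0.01087 / 0.01529 = 0.7109
β_P = Σ w_i β_i = 0.26×0.5513 + 0.21×1.9091 + 0.12×1.4676 + 0.41×0.7109 = 1.0118
E(R_P) = R_f + β_P × MRP = 4.63% + 1.0118 × 5.32% = 10.01%

10.01%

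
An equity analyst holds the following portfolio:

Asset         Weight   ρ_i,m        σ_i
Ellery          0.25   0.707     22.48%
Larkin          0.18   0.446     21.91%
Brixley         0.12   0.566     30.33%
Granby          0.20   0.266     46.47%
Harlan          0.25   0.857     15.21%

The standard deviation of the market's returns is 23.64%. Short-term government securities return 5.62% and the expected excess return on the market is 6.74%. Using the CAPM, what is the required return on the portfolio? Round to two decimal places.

β_Ellery = 0.707 × 22.48% / 23.64% = 0.6723
β_Larkin = 0.446 × 21.91% / 23.64% = 0.4134
β_Brixley = 0.566 × 30.33% / 23.64% = 0.7262
β_Granby = 0.266 × 46.47% / 23.64% = 0.5229
β_Harlan = 0.857 × 15.21% / 23.64% = 0.5514
β_P = Σ w_i β_i = 0.25×0.6723 + 0.18×0.4134 + 0.12×0.7262 + 0.20×0.5229 + 0.25×0.5514 = 0.5721
E(R_P) = R_f + β_P × MRP = 5.62% + 0.5721 × 6.74% = 9.48%

9.48%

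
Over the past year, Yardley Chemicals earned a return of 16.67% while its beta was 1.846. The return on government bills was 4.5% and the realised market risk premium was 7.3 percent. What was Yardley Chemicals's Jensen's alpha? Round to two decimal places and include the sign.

CAPM benchmark = R_f + β(R_m − R_f) = 4.5% + 1.846 × 7.3% = 17.9758%
α = actual − benchmark = 16.67% − 17.9758% = -1.31%

-1.31%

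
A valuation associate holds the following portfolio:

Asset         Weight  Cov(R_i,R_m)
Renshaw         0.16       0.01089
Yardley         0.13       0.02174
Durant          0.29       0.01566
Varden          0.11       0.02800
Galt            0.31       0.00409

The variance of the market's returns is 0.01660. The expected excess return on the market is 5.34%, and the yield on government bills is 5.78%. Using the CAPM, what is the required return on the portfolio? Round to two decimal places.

10.11%

β_Renshaw = 0.01089 / 0.01660 = 0.6560
β_Yardley = 0.02174 / 0.01660 = 1.3096
β_Durant = 0.01566 / 0.01660 = 0.9434
β_Varden = 0.02800 / 0.01660 = 1.6867
β_Galt = 0.00409 / 0.01660 = 0.2464
β_P = Σ w_i β_i = 0.16×0.6560 + 0.13×1.3096 + 0.29×0.9434 + 0.11×1.6867 + 0.31×0.2464 = 0.8107
E(R_P) = R_f + β_P × MRP = 5.78% + 0.8107 × 5.34% = 10.11%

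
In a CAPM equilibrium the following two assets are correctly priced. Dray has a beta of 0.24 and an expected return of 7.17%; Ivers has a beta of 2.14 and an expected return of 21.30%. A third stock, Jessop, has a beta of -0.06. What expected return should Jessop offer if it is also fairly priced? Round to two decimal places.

4.94%

MRP (SML slope) = (21.30% − 7.17%) / (2.14 − 0.24) = 14.13% / 1.90 = 7.4368%
R_f (intercept) = 7.17% − 0.24 × 7.4368% = 5.3852%
E(R_Jessop) = R_f + β × MRP = 5.3852% + -0.06 × 7.4368% = 4.94%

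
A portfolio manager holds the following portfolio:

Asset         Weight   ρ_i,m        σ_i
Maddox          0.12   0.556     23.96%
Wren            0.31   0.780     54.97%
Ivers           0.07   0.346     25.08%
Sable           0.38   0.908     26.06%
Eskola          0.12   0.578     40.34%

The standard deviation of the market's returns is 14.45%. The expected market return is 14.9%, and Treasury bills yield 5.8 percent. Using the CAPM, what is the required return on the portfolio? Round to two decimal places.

22.98%

β_Maddox = 0.556 × 23.96% / 14.45% = 0.9219
β_Wren = 0.780 × 54.97% / 14.45% = 2.9672
β_Ivers = 0.346 × 25.08% / 14.45% = 0.6005
β_Sable = 0.908 × 26.06% / 14.45% = 1.6375
β_Eskola = 0.578 × 40.34% / 14.45% = 1.6136
β_P = Σ w_i β_i = 0.12×0.9219 + 0.31×2.9672 + 0.07×0.6005 + 0.38×1.6375 + 0.12×1.6136 = 1.8884
MRP = 14.9% − 5.8% = 9.10%
E(R_P) = R_f + β_P × MRP = 5.8% + 1.8884 × 9.1% = 22.98%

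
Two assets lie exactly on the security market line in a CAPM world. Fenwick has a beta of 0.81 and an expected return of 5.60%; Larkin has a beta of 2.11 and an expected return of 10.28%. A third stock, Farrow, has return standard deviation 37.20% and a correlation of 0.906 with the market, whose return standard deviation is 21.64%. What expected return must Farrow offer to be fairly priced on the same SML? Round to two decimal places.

8.29%

MRP = (10.28% − 5.60%) / (2.11 − 0.81) = 3.6000%
R_f = 5.60% − 0.81 × 3.6000% = 2.6840%
β_Farrow = ρ·σ_i/σ_m = 0.906 × 37.20 / 21.64 = 1.5574
E(R_Farrow) = R_f + β × MRP = 2.6840% + 1.5574 × 3.6000% = 8.29%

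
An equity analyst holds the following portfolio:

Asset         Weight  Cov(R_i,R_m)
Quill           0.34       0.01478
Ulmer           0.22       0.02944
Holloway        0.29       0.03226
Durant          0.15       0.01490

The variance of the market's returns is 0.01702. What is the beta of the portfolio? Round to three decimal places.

β_Quill = 0.01478 / 0.01702 = 0.8684
β_Ulmer = 0.02944 / 0.01702 = 1.7297
β_Holloway = 0.03226 / 0.01702 = 1.8954
β_Durant = 0.01490 / 0.01702 = 0.8754
β_P = Σ w_i β_i = 0.34×0.8684 + 0.22×1.7297 + 0.29×1.8954 + 0.15×0.8754 = 1.3568

1.357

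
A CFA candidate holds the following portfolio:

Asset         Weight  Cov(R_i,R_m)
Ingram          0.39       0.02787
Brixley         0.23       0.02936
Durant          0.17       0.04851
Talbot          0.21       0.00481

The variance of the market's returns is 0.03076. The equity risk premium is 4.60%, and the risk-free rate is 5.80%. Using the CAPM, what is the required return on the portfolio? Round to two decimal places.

β_Ingram = 0.02787 / 0.03076 = 0.9060
β_Brixley = 0.02936 / 0.03076 = 0.9545
β_Durant = 0.04851 / 0.03076 = 1.5770
β_Talbot = 0.00481 / 0.03076 = 0.1564
β_P = Σ w_i β_i = 0.39×0.9060 + 0.23×0.9545 + 0.17×1.5770 + 0.21×0.1564 = 0.8738
E(R_P) = R_f + β_P × MRP = 5.80% + 0.8738 × 4.60% = 9.82%

9.82%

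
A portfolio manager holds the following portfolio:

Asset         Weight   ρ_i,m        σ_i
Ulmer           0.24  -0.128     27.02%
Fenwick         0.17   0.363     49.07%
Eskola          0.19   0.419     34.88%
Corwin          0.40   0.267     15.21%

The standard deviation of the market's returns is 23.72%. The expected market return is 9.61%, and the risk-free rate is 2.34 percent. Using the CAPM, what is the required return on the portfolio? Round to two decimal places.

4.36%

β_Ulmer = -0.128 × 27.02% / 23.72% = -0.1458
β_Fenwick = 0.363 × 49.07% / 23.72% = 0.7509
β_Eskola = 0.419 × 34.88% / 23.72% = 0.6161
β_Corwin = 0.267 × 15.21% / 23.72% = 0.1712
β_P = Σ w_i β_i = 0.24×-0.1458 + 0.17×0.7509 + 0.19×0.6161 + 0.40×0.1712 = 0.2782
MRP = 9.61% − 2.34% = 7.27%
E(R_P) = R_f + β_P × MRP = 2.34% + 0.2782 × 7.27% = 4.36%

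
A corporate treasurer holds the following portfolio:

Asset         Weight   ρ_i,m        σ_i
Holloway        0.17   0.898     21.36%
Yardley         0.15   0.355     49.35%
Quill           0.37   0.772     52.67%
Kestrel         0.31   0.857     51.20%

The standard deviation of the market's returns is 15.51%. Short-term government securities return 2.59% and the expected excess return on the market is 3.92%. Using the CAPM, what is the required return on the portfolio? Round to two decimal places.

11.32%

β_Holloway = 0.898 × 21.36% / 15.51% = 1.2367
β_Yardley = 0.355 × 49.35% / 15.51% = 1.1295
β_Quill = 0.772 × 52.67% / 15.51% = 2.6216
β_Kestrel = 0.857 × 51.20% / 15.51% = 2.8290
β_P = Σ w_i β_i = 0.17×1.2367 + 0.15×1.1295 + 0.37×2.6216 + 0.31×2.8290 = 2.2266
E(R_P) = R_f + β_P × MRP = 2.59% + 2.2266 × 3.92% = 11.32%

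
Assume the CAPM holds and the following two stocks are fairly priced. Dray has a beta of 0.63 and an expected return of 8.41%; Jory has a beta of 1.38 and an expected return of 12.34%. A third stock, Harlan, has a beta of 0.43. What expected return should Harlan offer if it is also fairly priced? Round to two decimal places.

MRP (SML slope) = (12.34% − 8.41%) / (1.38 − 0.63) = 3.93% / 0.75 = 5.2400%
R_f (intercept) = 8.41% − 0.63 × 5.2400% = 5.1088%
E(R_Harlan) = R_f + β × MRP = 5.1088% + 0.43 × 5.2400% = 7.36%

7.36%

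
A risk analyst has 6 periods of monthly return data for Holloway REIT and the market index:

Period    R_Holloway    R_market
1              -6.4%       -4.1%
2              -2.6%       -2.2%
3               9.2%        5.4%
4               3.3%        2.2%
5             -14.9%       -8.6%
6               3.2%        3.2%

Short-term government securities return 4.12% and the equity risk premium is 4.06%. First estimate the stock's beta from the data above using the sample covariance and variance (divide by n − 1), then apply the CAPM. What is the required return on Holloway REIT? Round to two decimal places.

10.69%

Mean R_i = (-6.4 − 2.6 + 9.2 + 3.3 − 14.9 + 3.2) / 6 = -1.3667%
Mean R_m = (-4.1 − 2.2 + 5.4 + 2.2 − 8.6 + 3.2) / 6 = -0.6833%
Σ(R_i − R̄_i)(R_m − R̄_m) = 221.6767  ⇒  Cov = 221.6767 / 5 = 44.3353
Σ(R_m − R̄_m)² = 137.0483  ⇒  Var(R_m) = 137.0483 / 5 = 27.4097
β = Cov / Var(R_m) = 44.3353 / 27.4097 = 1.6175
E(R) = R_f + β × MRP = 4.12% + 1.6175 × 4.06% = 10.69%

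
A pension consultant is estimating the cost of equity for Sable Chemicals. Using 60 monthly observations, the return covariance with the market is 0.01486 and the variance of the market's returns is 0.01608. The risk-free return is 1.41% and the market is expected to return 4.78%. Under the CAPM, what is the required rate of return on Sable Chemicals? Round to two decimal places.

β = Cov(R_i, R_m) / Var(R_m) = 0.01486 / 0.01608 = 0.9241
MRP = 4.78% − 1.41% = 3.37%
E(R) = R_f + β × MRP = 1.41% + 0.9241 × 3.37% = 4.52%

4.52%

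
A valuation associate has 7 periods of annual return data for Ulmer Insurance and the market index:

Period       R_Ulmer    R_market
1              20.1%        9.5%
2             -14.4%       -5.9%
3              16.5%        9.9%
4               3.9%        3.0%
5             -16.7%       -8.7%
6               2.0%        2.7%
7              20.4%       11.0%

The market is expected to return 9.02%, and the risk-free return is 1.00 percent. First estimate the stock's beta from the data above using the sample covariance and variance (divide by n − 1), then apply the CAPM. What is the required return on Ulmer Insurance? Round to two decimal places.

16.79%

Mean R_i = (20.1 − 14.4 + 16.5 + 3.9 − 16.7 + 2.0 + 20.4) / 7 = 4.5429%
Mean R_m = (9.5 − 5.9 + 9.9 + 3.0 − 8.7 + 2.7 + 11.0) / 7 = 3.0714%
Σ(R_i − R̄_i)(R_m − R̄_m) = 728.3786  ⇒  Cov = 728.3786 / 6 = 121.3964
Σ(R_m − R̄_m)² = 370.0143  ⇒  Var(R_m) = 370.0143 / 6 = 61.6691
β = Cov / Var(R_m) = 121.3964 / 61.6691 = 1.9685
MRP = 9.02% − 1.00% = 8.02%
E(R) = R_f + β × MRP = 1.00% + 1.9685 × 8.02% = 16.79%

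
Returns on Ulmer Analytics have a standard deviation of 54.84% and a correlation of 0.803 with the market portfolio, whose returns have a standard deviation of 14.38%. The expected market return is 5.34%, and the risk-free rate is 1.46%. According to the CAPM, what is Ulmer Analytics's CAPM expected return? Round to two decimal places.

13.34%

β = ρ × σ_i / σ_m = 0.803 × 54.84% / 14.38% = 3.0623
MRP = 5.34% − 1.46% = 3.88%
E(R) = 1.46% + 3.0623 × 3.88% = 13.34%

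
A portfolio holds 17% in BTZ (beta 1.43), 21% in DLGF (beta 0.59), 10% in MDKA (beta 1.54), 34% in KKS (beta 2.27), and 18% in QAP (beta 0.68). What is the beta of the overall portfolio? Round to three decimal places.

β_P = Σ w_i β_i = 0.17×1.43 + 0.21×0.59 + 0.10×1.54 + 0.34×2.27 + 0.18×0.68 = 1.4152

1.415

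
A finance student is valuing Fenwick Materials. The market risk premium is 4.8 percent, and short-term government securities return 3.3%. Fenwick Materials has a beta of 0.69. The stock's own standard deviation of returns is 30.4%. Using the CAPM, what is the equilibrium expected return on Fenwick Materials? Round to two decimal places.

E(R) = R_f + β × MRP = 3.3% + 0.69 × 4.8% = 6.61%

6.61%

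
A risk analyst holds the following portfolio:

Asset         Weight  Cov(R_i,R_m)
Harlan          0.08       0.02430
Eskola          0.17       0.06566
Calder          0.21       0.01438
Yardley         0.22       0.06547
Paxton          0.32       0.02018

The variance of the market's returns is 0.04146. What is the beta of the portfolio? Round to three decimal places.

β_Harlan = 0.02430 / 0.04146 = 0.5861
β_Eskola = 0.06566 / 0.04146 = 1.5837
β_Calder = 0.01438 / 0.04146 = 0.3468
β_Yardley = 0.06547 / 0.04146 = 1.5791
β_Paxton = 0.02018 / 0.04146 = 0.4867
β_P = Σ w_i β_i = 0.08×0.5861 + 0.17×1.5837 + 0.21×0.3468 + 0.22×1.5791 + 0.32×0.4867 = 0.8921

0.892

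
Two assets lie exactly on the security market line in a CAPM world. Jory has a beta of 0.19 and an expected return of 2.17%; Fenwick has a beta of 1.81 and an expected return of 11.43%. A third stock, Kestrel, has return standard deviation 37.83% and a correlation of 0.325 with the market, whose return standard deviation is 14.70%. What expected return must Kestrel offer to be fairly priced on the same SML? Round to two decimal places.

MRP = (11.43% − 2.17%) / (1.81 − 0.19) = 5.7160%
R_f = 2.17% − 0.19 × 5.7160% = 1.0840%
β_Kestrel = ρ·σ_i/σ_m = 0.325 × 37.83 / 14.70 = 0.8364
E(R_Kestrel) = R_f + β × MRP = 1.0840% + 0.8364 × 5.7160% = 5.86%

5.86%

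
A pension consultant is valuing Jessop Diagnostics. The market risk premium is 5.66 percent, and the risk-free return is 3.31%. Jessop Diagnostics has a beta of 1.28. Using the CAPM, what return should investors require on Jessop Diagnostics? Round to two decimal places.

10.55%

E(R) = R_f + β × MRP = 3.31% + 1.28 × 5.66% = 10.55%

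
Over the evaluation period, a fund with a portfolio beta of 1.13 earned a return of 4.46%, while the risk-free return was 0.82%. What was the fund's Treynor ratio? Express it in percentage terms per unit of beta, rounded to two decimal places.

3.22%

Treynor = (R_P − R_f) / β_P = (4.46% − 0.82%) / 1.1300 = 3.64% / 1.1300 = 3.22%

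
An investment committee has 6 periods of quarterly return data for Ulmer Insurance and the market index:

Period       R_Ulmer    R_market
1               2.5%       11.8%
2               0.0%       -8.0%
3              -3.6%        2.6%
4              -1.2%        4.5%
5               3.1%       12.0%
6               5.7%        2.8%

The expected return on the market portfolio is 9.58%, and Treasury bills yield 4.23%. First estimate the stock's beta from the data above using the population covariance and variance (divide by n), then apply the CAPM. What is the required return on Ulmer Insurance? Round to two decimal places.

Mean R_i = (2.5 + 0.0 − 3.6 − 1.2 + 3.1 + 5.7) / 6 = 1.0833%
Mean R_m = (11.8 − 8.0 + 2.6 + 4.5 + 12.0 + 2.8) / 6 = 4.2833%
Σ(R_i − R̄_i)(R_m − R̄_m) = 40.0583  ⇒  Cov = 40.0583 / 6 = 6.6764
Σ(R_m − R̄_m)² = 272.0083  ⇒  Var(R_m) = 272.0083 / 6 = 45.3347
β = Cov / Var(R_m) = 6.6764 / 45.3347 = 0.1473
MRP = 9.58% − 4.23% = 5.35%
E(R) = R_f + β × MRP = 4.23% + 0.1473 × 5.35% = 5.02%

5.02%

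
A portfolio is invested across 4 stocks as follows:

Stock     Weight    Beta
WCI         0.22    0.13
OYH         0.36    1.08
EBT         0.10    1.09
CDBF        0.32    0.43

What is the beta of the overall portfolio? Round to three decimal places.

0.664

β_P = Σ w_i β_i = 0.22×0.13 + 0.36×1.08 + 0.10×1.09 + 0.32×0.43 = 0.6640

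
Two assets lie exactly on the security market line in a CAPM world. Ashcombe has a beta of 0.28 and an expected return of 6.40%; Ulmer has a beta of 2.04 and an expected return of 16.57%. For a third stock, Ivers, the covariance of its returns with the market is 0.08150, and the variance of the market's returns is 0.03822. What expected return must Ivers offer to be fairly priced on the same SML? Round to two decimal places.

MRP = (16.57% − 6.40%) / (2.04 − 0.28) = 5.7784%
R_f = 6.40% − 0.28 × 5.7784% = 4.7820%
β_Ivers = Cov / Var(R_m) = 0.08150 / 0.03822 = 2.1324
E(R_Ivers) = R_f + β × MRP = 4.7820% + 2.1324 × 5.7784% = 17.10%

17.10%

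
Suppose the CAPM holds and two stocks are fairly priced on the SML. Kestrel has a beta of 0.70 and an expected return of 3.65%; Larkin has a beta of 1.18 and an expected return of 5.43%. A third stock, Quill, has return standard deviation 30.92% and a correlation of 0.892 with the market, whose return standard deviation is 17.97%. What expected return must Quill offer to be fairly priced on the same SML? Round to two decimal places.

6.75%

MRP = (5.43% − 3.65%) / (1.18 − 0.70) = 3.7083%
R_f = 3.65% − 0.70 × 3.7083% = 1.0542%
β_Quill = ρ·σ_i/σ_m = 0.892 × 30.92 / 17.97 = 1.5348
E(R_Quill) = R_f + β × MRP = 1.0542% + 1.5348 × 3.7083% = 6.75%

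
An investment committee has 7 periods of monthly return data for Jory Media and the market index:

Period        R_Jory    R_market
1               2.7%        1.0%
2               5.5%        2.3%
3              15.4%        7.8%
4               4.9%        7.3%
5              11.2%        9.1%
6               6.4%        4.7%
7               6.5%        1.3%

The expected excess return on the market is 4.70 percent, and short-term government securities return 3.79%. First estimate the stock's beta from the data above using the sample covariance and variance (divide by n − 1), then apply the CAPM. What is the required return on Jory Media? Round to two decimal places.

8.02%

Mean R_i = (2.7 + 5.5 + 15.4 + 4.9 + 11.2 + 6.4 + 6.5) / 7 = 7.5143%
Mean R_m = (1.0 + 2.3 + 7.8 + 7.3 + 9.1 + 4.7 + 1.3) / 7 = 4.7857%
Σ(R_i − R̄_i)(R_m − R̄_m) = 59.9614  ⇒  Cov = 59.9614 / 6 = 9.9936
Σ(R_m − R̄_m)² = 66.6886  ⇒  Var(R_m) = 66.6886 / 6 = 11.1148
β = Cov / Var(R_m) = 9.9936 / 11.1148 = 0.8991
E(R) = R_f + β × MRP = 3.79% + 0.8991 × 4.70% = 8.02%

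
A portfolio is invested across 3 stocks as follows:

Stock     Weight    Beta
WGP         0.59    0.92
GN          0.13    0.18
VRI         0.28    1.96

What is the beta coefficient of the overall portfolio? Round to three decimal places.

1.115

β_P = Σ w_i β_i = 0.59×0.92 + 0.13×0.18 + 0.28×1.96 = 1.1150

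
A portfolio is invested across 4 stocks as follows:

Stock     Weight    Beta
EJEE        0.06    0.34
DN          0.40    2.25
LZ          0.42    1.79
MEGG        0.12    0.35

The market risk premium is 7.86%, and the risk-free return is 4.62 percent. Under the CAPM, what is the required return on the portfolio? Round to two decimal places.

18.09%

β_P = Σ w_i β_i = 0.06×0.34 + 0.40×2.25 + 0.42×1.79 + 0.12×0.35 = 1.7142
E(R_P) = R_f + β_P × MRP = 4.62% + 1.7142 × 7.86% = 18.09%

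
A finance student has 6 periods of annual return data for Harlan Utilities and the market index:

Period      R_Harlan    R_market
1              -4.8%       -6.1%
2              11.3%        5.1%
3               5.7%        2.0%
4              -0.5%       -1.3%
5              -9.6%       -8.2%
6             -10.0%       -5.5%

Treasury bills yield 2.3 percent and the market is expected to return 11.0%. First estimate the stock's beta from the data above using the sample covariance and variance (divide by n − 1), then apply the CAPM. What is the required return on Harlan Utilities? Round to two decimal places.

Mean R_i = (-4.8 + 11.3 + 5.7 − 0.5 − 9.6 − 10.0) / 6 = -1.3167%
Mean R_m = (-6.1 + 5.1 + 2.0 − 1.3 − 8.2 − 5.5) / 6 = -2.3333%
Σ(R_i − R̄_i)(R_m − R̄_m) = 214.2467  ⇒  Cov = 214.2467 / 5 = 42.8493
Σ(R_m − R̄_m)² = 133.7333  ⇒  Var(R_m) = 133.7333 / 5 = 26.7467
β = Cov / Var(R_m) = 42.8493 / 26.7467 = 1.6020
MRP = 11.0% − 2.3% = 8.70%
E(R) = R_f + β × MRP = 2.3% + 1.6020 × 8.7% = 16.24%

16.24%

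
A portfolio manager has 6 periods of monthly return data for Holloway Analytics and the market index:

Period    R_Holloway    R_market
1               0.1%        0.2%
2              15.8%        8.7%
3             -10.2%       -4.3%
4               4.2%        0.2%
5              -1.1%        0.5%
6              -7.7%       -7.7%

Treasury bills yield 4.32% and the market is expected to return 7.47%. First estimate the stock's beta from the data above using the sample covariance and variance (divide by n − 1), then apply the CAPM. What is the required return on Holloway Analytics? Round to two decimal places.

9.29%

Mean R_i = (0.1 + 15.8 − 10.2 + 4.2 − 1.1 − 7.7) / 6 = 0.1833%
Mean R_m = (0.2 + 8.7 − 4.3 + 0.2 + 0.5 − 7.7) / 6 = -0.4000%
Σ(R_i − R̄_i)(R_m − R̄_m) = 241.3600  ⇒  Cov = 241.3600 / 5 = 48.2720
Σ(R_m − R̄_m)² = 152.8400  ⇒  Var(R_m) = 152.8400 / 5 = 30.5680
β = Cov / Var(R_m) = 48.2720 / 30.5680 = 1.5792
MRP = 7.47% − 4.32% = 3.15%
E(R) = R_f + β × MRP = 4.32% + 1.5792 × 3.15% = 9.29%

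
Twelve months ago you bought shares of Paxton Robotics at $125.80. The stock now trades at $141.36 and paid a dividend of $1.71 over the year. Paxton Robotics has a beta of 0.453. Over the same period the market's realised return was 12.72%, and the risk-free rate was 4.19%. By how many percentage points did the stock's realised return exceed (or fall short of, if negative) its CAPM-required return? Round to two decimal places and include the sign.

+5.67%

Realised HPR = (P1 + D1 − P0) / P0 = (141.36 + 1.71 − 125.80) / 125.80 = 17.27 / 125.80 = 13.7281%
MRP = 12.72% − 4.19% = 8.53%
CAPM required = R_f + β·MRP = 4.19% + 0.453 × 8.53% = 8.05409%
α = realised − required = 13.7281% − 8.05409% = +5.67%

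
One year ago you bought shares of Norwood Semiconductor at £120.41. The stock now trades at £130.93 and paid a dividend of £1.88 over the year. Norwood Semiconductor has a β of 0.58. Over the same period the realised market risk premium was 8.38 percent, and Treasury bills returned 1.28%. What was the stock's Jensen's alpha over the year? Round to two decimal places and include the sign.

Realised HPR = (P1 + D1 − P0) / P0 = (130.93 + 1.88 − 120.41) / 120.41 = 12.40 / 120.41 = 10.2981%
CAPM required = R_f + β·MRP = 1.28% + 0.58 × 8.38% = 6.1404%
α = realised − required = 10.2981% − 6.1404% = +4.16%

+4.16%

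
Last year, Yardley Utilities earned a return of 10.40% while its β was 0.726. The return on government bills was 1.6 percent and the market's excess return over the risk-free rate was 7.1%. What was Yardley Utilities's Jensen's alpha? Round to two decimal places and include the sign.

CAPM benchmark = R_f + β(R_m − R_f) = 1.6% + 0.726 × 7.1% = 6.7546%
α = actual − benchmark = 10.40% − 6.7546% = +3.65%

+3.65%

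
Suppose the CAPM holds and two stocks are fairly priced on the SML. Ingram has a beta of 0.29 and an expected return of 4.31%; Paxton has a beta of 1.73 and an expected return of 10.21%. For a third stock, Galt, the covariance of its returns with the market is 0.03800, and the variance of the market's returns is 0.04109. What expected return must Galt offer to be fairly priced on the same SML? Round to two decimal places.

MRP = (10.21% − 4.31%) / (1.73 − 0.29) = 4.0972%
R_f = 4.31% − 0.29 × 4.0972% = 3.1218%
β_Galt = Cov / Var(R_m) = 0.03800 / 0.04109 = 0.9248
E(R_Galt) = R_f + β × MRP = 3.1218% + 0.9248 × 4.0972% = 6.91%

6.91%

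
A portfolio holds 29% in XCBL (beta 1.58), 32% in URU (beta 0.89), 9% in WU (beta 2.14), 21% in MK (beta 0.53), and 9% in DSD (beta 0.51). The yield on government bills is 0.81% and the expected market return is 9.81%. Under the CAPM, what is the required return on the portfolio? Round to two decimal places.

10.65%

β_P = Σ w_i β_i = 0.29×1.58 + 0.32×0.89 + 0.09×2.14 + 0.21×0.53 + 0.09×0.51 = 1.0928
MRP = 9.81% − 0.81% = 9.00%
E(R_P) = R_f + β_P × MRP = 0.81% + 1.0928 × 9.00% = 10.65%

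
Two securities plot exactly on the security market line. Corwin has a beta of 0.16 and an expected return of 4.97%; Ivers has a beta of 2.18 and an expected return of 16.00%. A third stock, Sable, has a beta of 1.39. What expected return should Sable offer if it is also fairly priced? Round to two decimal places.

MRP (SML slope) = (16.00% − 4.97%) / (2.18 − 0.16) = 11.03% / 2.02 = 5.4604%
R_f (intercept) = 4.97% − 0.16 × 5.4604% = 4.0963%
E(R_Sable) = R_f + β × MRP = 4.0963% + 1.39 × 5.4604% = 11.69%

11.69%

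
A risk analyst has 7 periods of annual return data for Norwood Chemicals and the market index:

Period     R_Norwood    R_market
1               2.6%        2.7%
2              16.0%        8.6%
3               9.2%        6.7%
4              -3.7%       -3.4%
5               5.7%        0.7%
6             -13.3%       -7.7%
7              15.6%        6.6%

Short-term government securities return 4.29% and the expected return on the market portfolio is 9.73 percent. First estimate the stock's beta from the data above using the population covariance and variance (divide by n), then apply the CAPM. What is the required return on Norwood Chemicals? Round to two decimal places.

Mean R_i = (2.6 + 16.0 + 9.2 − 3.7 + 5.7 − 13.3 + 15.6) / 7 = 4.5857%
Mean R_m = (2.7 + 8.6 + 6.7 − 3.4 + 0.7 − 7.7 + 6.6) / 7 = 2.0286%
Σ(R_i − R̄_i)(R_m − R̄_m) = 363.0829  ⇒  Cov = 363.0829 / 7 = 51.8690
Σ(R_m − R̄_m)² = 212.2343  ⇒  Var(R_m) = 212.2343 / 7 = 30.3192
β = Cov / Var(R_m) = 51.8690 / 30.3192 = 1.7108
MRP = 9.73% − 4.29% = 5.44%
E(R) = R_f + β × MRP = 4.29% + 1.7108 × 5.44% = 13.60%

13.60%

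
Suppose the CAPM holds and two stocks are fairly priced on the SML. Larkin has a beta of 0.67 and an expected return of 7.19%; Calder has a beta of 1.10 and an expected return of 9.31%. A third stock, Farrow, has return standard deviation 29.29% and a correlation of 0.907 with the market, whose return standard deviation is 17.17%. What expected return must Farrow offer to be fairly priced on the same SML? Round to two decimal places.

MRP = (9.31% − 7.19%) / (1.10 − 0.67) = 4.9302%
R_f = 7.19% − 0.67 × 4.9302% = 3.8868%
β_Farrow = ρ·σ_i/σ_m = 0.907 × 29.29 / 17.17 = 1.5472
E(R_Farrow) = R_f + β × MRP = 3.8868% + 1.5472 × 4.9302% = 11.51%

11.51%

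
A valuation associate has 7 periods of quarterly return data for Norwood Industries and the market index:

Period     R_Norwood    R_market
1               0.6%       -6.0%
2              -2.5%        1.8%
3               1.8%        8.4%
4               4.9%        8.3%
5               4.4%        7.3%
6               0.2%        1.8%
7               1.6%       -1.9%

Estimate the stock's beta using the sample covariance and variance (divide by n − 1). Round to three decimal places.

0.252

Mean R_i = (0.6 − 2.5 + 1.8 + 4.9 + 4.4 + 0.2 + 1.6) / 7 = 1.5714%
Mean R_m = (-6.0 + 1.8 + 8.4 + 8.3 + 7.3 + 1.8 − 1.9) / 7 = 2.8143%
Σ(R_i − R̄_i)(R_m − R̄_m) = 46.1729  ⇒  Cov = 46.1729 / 6 = 7.6955
Σ(R_m − R̄_m)² = 183.3886  ⇒  Var(R_m) = 183.3886 / 6 = 30.5648
β = Cov / Var(R_m) = 7.6955 / 30.5648 = 0.2518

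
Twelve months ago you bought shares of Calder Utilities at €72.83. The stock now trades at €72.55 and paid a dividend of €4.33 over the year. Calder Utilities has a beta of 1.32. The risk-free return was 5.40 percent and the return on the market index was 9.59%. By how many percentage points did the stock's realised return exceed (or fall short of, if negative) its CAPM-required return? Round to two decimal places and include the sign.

-5.37%

Realised HPR = (P1 + D1 − P0) / P0 = (72.55 + 4.33 − 72.83) / 72.83 = 4.05 / 72.83 = 5.5609%
MRP = 9.59% − 5.40% = 4.19%
CAPM required = R_f + β·MRP = 5.40% + 1.32 × 4.19% = 10.9308%
α = realised − required = 5.5609% − 10.9308% = -5.37%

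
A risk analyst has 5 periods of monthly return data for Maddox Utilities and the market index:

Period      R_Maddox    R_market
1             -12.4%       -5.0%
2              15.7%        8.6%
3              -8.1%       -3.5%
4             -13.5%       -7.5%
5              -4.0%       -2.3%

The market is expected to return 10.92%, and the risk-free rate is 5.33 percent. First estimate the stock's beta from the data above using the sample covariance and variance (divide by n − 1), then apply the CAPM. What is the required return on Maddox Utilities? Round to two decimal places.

15.95%

Mean R_i = (-12.4 + 15.7 − 8.1 − 13.5 − 4.0) / 5 = -4.4600%
Mean R_m = (-5.0 + 8.6 − 3.5 − 7.5 − 2.3) / 5 = -1.9400%
Σ(R_i − R̄_i)(R_m − R̄_m) = 292.5580  ⇒  Cov = 292.5580 / 4 = 73.1395
Σ(R_m − R̄_m)² = 153.9320  ⇒  Var(R_m) = 153.9320 / 4 = 38.4830
β = Cov / Var(R_m) = 73.1395 / 38.4830 = 1.9006
MRP = 10.92% − 5.33% = 5.59%
E(R) = R_f + β × MRP = 5.33% + 1.9006 × 5.59% = 15.95%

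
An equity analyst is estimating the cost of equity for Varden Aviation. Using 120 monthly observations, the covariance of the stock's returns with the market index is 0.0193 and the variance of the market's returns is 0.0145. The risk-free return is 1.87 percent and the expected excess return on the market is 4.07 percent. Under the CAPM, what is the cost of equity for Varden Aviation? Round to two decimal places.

7.29%

β = Cov(R_i, R_m) / Var(R_m) = 0.0193 / 0.0145 = 1.3310
E(R) = R_f + β × MRP = 1.87% + 1.3310 × 4.07% = 7.29%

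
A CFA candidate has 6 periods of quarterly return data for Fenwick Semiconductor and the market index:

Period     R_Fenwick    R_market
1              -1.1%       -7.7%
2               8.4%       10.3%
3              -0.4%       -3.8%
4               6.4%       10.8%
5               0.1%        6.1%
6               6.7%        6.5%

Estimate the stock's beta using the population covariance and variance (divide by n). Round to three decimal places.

Mean R_i = (-1.1 + 8.4 − 0.4 + 6.4 + 0.1 + 6.7) / 6 = 3.3500%
Mean R_m = (-7.7 + 10.3 − 3.8 + 10.8 + 6.1 + 6.5) / 6 = 3.7000%
Σ(R_i − R̄_i)(R_m − R̄_m) = 135.4200  ⇒  Cov = 135.4200 / 6 = 22.5700
Σ(R_m − R̄_m)² = 293.7800  ⇒  Var(R_m) = 293.7800 / 6 = 48.9633
β = Cov / Var(R_m) = 22.5700 / 48.9633 = 0.4610

0.461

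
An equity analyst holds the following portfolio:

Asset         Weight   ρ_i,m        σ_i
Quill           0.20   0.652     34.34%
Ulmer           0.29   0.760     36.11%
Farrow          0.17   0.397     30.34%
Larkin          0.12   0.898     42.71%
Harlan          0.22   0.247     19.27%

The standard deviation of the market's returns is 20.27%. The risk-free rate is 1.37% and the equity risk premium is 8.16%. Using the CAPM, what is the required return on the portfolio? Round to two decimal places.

9.48%

β_Quill = 0.652 × 34.34% / 20.27% = 1.1046
β_Ulmer = 0.760 × 36.11% / 20.27% = 1.3539
β_Farrow = 0.397 × 30.34% / 20.27% = 0.5942
β_Larkin = 0.898 × 42.71% / 20.27% = 1.8921
β_Harlan = 0.247 × 19.27% / 20.27% = 0.2348
β_P = Σ w_i β_i = 0.20×1.1046 + 0.29×1.3539 + 0.17×0.5942 + 0.12×1.8921 + 0.22×0.2348 = 0.9933
E(R_P) = R_f + β_P × MRP = 1.37% + 0.9933 × 8.16% = 9.48%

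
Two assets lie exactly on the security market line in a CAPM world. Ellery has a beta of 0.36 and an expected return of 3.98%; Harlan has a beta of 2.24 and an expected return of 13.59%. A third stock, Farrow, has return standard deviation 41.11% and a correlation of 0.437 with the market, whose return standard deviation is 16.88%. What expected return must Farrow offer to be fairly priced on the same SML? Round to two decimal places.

MRP = (13.59% − 3.98%) / (2.24 − 0.36) = 5.1117%
R_f = 3.98% − 0.36 × 5.1117% = 2.1398%
β_Farrow = ρ·σ_i/σ_m = 0.437 × 41.11 / 16.88 = 1.0643
E(R_Farrow) = R_f + β × MRP = 2.1398% + 1.0643 × 5.1117% = 7.58%

7.58%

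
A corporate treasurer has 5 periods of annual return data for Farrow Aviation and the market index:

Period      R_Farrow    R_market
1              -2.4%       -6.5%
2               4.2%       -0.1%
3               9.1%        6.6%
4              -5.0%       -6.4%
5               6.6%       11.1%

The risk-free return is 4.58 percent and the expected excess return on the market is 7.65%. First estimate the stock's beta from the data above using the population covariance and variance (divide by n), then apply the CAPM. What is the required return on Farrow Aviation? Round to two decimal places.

9.84%

Mean R_i = (-2.4 + 4.2 + 9.1 − 5.0 + 6.6) / 5 = 2.5000%
Mean R_m = (-6.5 − 0.1 + 6.6 − 6.4 + 11.1) / 5 = 0.9400%
Σ(R_i − R̄_i)(R_m − R̄_m) = 168.7500  ⇒  Cov = 168.7500 / 5 = 33.7500
Σ(R_m − R̄_m)² = 245.5720  ⇒  Var(R_m) = 245.5720 / 5 = 49.1144
β = Cov / Var(R_m) = 33.7500 / 49.1144 = 0.6872
E(R) = R_f + β × MRP = 4.58% + 0.6872 × 7.65% = 9.84%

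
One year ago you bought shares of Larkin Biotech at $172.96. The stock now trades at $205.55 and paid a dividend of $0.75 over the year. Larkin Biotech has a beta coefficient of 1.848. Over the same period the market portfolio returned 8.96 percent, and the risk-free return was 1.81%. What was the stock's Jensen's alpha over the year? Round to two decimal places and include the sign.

Realised HPR = (P1 + D1 − P0) / P0 = (205.55 + 0.75 − 172.96) / 172.96 = 33.34 / 172.96 = 19.2761%
MRP = 8.96% − 1.81% = 7.15%
CAPM required = R_f + β·MRP = 1.81% + 1.848 × 7.15% = 15.02320%
α = realised − required = 19.2761% − 15.02320% = +4.25%

+4.25%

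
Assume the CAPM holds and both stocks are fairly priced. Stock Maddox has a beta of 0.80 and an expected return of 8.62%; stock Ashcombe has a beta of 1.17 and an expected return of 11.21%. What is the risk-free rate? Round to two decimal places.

3.02%

Both satisfy E(R) = R_f + β·MRP, so the slope of the SML is
MRP = (11.21% − 8.62%) / (1.17 − 0.80) = 2.59% / 0.37 = 7.0000%
R_f = E(R_Maddox) − β_Maddox·MRP = 8.62% − 0.80 × 7.0000% = 3.0200%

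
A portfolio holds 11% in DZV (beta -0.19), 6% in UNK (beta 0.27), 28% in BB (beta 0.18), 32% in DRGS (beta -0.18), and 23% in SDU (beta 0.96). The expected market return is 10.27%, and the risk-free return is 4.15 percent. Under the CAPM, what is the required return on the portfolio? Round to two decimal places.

β_P = Σ w_i β_i = 0.11×-0.19 + 0.06×0.27 + 0.28×0.18 + 0.32×-0.18 + 0.23×0.96 = 0.2089
MRP = 10.27% − 4.15% = 6.12%
E(R_P) = R_f + β_P × MRP = 4.15% + 0.2089 × 6.12% = 5.43%

5.43%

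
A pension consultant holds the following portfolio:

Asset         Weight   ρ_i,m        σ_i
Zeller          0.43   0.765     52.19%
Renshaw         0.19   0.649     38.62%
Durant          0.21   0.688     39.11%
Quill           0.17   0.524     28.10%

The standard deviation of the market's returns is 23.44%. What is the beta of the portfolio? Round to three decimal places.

β_Zeller = 0.765 × 52.19% / 23.44% = 1.7033
β_Renshaw = 0.649 × 38.62% / 23.44% = 1.0693
β_Durant = 0.688 × 39.11% / 23.44% = 1.1479
β_Quill = 0.524 × 28.10% / 23.44% = 0.6282
β_P = Σ w_i β_i = 0.43×1.7033 + 0.19×1.0693 + 0.21×1.1479 + 0.17×0.6282 = 1.2834

1.283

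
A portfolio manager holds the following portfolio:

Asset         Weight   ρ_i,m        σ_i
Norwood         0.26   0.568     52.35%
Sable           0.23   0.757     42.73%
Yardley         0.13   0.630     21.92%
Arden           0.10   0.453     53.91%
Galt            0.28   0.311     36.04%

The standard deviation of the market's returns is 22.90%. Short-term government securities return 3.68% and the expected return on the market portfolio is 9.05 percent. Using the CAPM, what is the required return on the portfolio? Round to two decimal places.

8.97%

β_Norwood = 0.568 × 52.35% / 22.90% = 1.2985
β_Sable = 0.757 × 42.73% / 22.90% = 1.4125
β_Yardley = 0.630 × 21.92% / 22.90% = 0.6030
β_Arden = 0.453 × 53.91% / 22.90% = 1.0664
β_Galt = 0.311 × 36.04% / 22.90% = 0.4895
β_P = Σ w_i β_i = 0.26×1.2985 + 0.23×1.4125 + 0.13×0.6030 + 0.10×1.0664 + 0.28×0.4895 = 0.9846
MRP = 9.05% − 3.68% = 5.37%
E(R_P) = R_f + β_P × MRP = 3.68% + 0.9846 × 5.37% = 8.97%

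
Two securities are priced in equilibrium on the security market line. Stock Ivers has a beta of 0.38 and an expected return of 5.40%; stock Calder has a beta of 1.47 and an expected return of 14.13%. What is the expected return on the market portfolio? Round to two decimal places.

Both satisfy E(R) = R_f + β·MRP, so the slope of the SML is
MRP = (14.13% − 5.40%) / (1.47 − 0.38) = 8.73% / 1.09 = 8.0092%
R_f = E(R_Ivers) − β_Ivers·MRP = 5.40% − 0.38 × 8.0092% = 2.3565%
E(R_m) = R_f + MRP = 2.3565% + 8.0092% = 10.37%

10.37%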